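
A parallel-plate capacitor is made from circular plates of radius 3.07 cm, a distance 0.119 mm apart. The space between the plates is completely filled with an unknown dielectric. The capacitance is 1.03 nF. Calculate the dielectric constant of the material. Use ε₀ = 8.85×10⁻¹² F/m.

A = π(3.07 cm)² = 2.96×10⁻³ m².
κ = Cd/(ε₀A) = 1.03×10⁻⁹ × 1.19×10⁻⁴ / (8.85×10⁻¹² × 2.96×10⁻³) = 4.68.

4.68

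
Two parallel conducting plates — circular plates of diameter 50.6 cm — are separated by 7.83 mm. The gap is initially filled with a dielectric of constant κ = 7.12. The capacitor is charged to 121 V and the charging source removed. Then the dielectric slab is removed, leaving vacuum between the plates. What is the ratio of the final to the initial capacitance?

C = κε₀A/d scales with κ, so C₂/C₁ = 1/κ = 1/7.12 = 0.140.

0.140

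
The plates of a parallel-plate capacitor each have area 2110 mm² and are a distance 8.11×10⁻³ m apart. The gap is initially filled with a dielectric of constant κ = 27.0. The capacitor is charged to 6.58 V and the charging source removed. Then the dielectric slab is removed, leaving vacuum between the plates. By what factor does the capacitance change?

C₂/C₁ ≈ 0.0370

C = κε₀A/d scales with κ, so C₂/C₁ = 1/κ = 1/27.0 = 0.0370.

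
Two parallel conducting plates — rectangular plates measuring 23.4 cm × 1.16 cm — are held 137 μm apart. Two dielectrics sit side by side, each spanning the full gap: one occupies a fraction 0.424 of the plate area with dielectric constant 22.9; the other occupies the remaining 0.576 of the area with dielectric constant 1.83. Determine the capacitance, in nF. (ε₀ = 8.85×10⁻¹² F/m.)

1.89 nF

A = 23.4 × 1.16 cm² = 2.71×10⁻³ m².
Side-by-side slabs ⇒ two capacitors in parallel, each spanning the full gap.
C₁ = κ₁ε₀A₁/d = 22.9 × 8.85×10⁻¹² × 1.15×10⁻³ / 1.37×10⁻⁴ = 1.70×10⁻⁹ F.
C₂ = κ₂ε₀A₂/d = 1.83 × 8.85×10⁻¹² × 1.56×10⁻³ / 1.37×10⁻⁴ = 1.85×10⁻¹⁰ F.
C = C₁ + C₂ = 1.89×10⁻⁹ F.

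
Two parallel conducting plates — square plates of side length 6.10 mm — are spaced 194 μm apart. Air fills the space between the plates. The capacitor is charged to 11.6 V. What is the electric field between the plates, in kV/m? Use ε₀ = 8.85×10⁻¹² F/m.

E ≈ 59.8 kV/m

E = V/d = 11.6 / 1.94×10⁻⁴ = 5.98×10⁴ V/m.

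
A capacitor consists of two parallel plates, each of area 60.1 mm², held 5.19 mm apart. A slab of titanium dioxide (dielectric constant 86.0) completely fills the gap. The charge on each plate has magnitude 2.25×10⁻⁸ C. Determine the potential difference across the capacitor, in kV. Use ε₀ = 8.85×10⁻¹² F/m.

V ≈ 2.55 kV

A = 60.1 mm² = 6.01×10⁻⁵ m².
C = κε₀A/d = 86.0 × 8.85×10⁻¹² × 6.01×10⁻⁵ / 5.19×10⁻³ = 8.81×10⁻¹² F.
V = Q/C = 2.25×10⁻⁸ / 8.81×10⁻¹² = 2.55×10³ V.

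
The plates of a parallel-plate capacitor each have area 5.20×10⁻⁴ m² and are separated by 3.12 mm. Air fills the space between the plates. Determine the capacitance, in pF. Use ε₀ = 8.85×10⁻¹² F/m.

C = ε₀A/d = 8.85×10⁻¹² × 5.20×10⁻⁴ / 3.12×10⁻³ = 1.47×10⁻¹² F.

1.47 pF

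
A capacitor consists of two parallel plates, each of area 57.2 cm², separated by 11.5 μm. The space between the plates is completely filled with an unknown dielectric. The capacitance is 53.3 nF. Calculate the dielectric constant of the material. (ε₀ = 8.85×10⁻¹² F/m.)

A = 57.2 cm² = 5.72×10⁻³ m².
κ = Cd/(ε₀A) = 5.33×10⁻⁸ × 1.15×10⁻⁵ / (8.85×10⁻¹² × 5.72×10⁻³) = 12.1.

12.1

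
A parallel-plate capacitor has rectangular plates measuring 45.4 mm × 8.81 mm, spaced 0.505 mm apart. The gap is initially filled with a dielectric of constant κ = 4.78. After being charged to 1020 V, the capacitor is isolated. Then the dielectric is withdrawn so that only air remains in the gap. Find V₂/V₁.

4.78

Isolated ⇒ Q is held fixed.
C₂ = 0.209 C₁ and V = Q/C, so V₂/V₁ = C₁/C₂ = 4.78.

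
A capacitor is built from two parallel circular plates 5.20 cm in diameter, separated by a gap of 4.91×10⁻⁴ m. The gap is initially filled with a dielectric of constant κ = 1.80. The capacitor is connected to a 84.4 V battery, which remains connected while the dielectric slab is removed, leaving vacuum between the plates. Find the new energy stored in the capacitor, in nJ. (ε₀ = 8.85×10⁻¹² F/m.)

A = π(5.20/2 cm)² = 2.12×10⁻³ m².
Initially C₁ = κε₀A/d = 1.80 × 8.85×10⁻¹² × 2.12×10⁻³ / 4.91×10⁻⁴ = 6.89×10⁻¹¹ F.
U₁ = 2.45×10⁻⁷ J.
Battery connected ⇒ V is held fixed. C₂ = 0.556 C₁ and U = ½CV², so U₂/U₁ = C₂/C₁ = 0.556.
U₂ = 0.556 × 2.45×10⁻⁷ = 1.36×10⁻⁷ J.

136 nJ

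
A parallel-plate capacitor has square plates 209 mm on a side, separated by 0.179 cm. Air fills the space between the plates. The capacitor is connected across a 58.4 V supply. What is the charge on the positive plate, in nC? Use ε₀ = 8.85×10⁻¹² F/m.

Q ≈ 12.6 nC

A = (209 mm)² = 4.37×10⁻² m².
C = ε₀A/d = 8.85×10⁻¹² × 4.37×10⁻² / 1.79×10⁻³ = 2.16×10⁻¹⁰ F.
Q = CV = 2.16×10⁻¹⁰ × 58.4 = 1.26×10⁻⁸ C.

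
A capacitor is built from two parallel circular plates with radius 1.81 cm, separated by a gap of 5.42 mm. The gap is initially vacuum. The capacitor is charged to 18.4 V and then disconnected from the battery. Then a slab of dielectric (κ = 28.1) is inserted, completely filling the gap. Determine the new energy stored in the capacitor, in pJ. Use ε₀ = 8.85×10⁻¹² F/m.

U ≈ 10.1 pJ

A = π(1.81 cm)² = 1.03×10⁻³ m².
Initially C₁ = ε₀A/d = 8.85×10⁻¹² × 1.03×10⁻³ / 5.42×10⁻³ = 1.68×10⁻¹² F.
U₁ = 2.84×10⁻¹⁰ J.
Isolated ⇒ Q is held fixed. C₂ = 28.1 C₁ and U = Q²/(2C), so U₂/U₁ = C₁/C₂ = 0.0356.
U₂ = 0.0356 × 2.84×10⁻¹⁰ = 1.01×10⁻¹¹ J.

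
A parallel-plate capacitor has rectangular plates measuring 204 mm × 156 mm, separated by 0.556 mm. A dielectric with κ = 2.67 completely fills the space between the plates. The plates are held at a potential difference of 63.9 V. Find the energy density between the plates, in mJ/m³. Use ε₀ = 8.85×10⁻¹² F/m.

E = V/d = 63.9 / 5.56×10⁻⁴ = 1.15×10⁵ V/m.
u = ½κε₀E² = ½ × 2.67 × 8.85×10⁻¹² × (1.15×10⁵)² = 0.156 J/m³.

156 mJ/m³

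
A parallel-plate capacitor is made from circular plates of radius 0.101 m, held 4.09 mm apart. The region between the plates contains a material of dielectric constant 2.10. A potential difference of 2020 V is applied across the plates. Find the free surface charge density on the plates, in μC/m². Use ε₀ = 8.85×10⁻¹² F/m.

A = π(0.101 m)² = 3.20×10⁻² m².
C = κε₀A/d = 2.10 × 8.85×10⁻¹² × 3.20×10⁻² / 4.09×10⁻³ = 1.46×10⁻¹⁰ F.
σ = Q/A = CV/A = 1.46×10⁻¹⁰ × 2020 / 3.20×10⁻² = 9.18×10⁻⁶ C/m².

σ ≈ 9.18 μC/m²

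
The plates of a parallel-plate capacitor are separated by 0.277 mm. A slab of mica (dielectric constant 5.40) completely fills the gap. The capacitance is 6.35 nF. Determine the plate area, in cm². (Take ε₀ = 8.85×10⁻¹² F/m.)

A = Cd/(κε₀) = 6.35×10⁻⁹ × 2.77×10⁻⁴ / (5.40 × 8.85×10⁻¹²) = 3.68×10⁻² m².

A ≈ 368 cm²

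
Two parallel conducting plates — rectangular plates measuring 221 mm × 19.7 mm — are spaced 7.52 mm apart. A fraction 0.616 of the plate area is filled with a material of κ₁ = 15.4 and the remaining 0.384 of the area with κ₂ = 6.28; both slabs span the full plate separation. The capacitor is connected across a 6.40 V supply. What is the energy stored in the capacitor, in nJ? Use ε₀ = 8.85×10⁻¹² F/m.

A = 221 × 19.7 mm² = 4.35×10⁻³ m².
Side-by-side slabs ⇒ two capacitors in parallel, each spanning the full gap.
C₁ = κ₁ε₀A₁/d = 15.4 × 8.85×10⁻¹² × 2.68×10⁻³ / 7.52×10⁻³ = 4.86×10⁻¹¹ F.
C₂ = κ₂ε₀A₂/d = 6.28 × 8.85×10⁻¹² × 1.67×10⁻³ / 7.52×10⁻³ = 1.24×10⁻¹¹ F.
C = C₁ + C₂ = 6.10×10⁻¹¹ F.
U = ½CV² = ½ × 6.10×10⁻¹¹ × (6.40)² = 1.25×10⁻⁹ J.

1.25 nJ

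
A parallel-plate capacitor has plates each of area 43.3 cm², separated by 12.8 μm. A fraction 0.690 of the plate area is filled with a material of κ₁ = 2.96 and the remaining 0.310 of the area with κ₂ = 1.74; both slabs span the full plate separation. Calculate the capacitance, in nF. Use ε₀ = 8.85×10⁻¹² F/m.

C ≈ 7.73 nF

A = 43.3 cm² = 4.33×10⁻³ m².
Side-by-side slabs ⇒ two capacitors in parallel, each spanning the full gap.
C₁ = κ₁ε₀A₁/d = 2.96 × 8.85×10⁻¹² × 2.99×10⁻³ / 1.28×10⁻⁵ = 6.11×10⁻⁹ F.
C₂ = κ₂ε₀A₂/d = 1.74 × 8.85×10⁻¹² × 1.34×10⁻³ / 1.28×10⁻⁵ = 1.61×10⁻⁹ F.
C = C₁ + C₂ = 7.73×10⁻⁹ F.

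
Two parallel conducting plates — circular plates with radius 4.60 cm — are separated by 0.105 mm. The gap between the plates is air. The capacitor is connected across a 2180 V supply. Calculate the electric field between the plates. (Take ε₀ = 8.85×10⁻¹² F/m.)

E = V/d = 2180 / 1.05×10⁻⁴ = 2.08×10⁷ V/m.

20.8 MV/m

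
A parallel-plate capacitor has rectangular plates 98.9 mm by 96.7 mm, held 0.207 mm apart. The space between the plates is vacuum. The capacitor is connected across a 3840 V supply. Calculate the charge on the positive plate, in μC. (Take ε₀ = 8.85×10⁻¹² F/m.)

A = 98.9 × 96.7 mm² = 9.56×10⁻³ m².
C = ε₀A/d = 8.85×10⁻¹² × 9.56×10⁻³ / 2.07×10⁻⁴ = 4.09×10⁻¹⁰ F.
Q = CV = 4.09×10⁻¹⁰ × 3840 = 1.57×10⁻⁶ C.

1.57 μC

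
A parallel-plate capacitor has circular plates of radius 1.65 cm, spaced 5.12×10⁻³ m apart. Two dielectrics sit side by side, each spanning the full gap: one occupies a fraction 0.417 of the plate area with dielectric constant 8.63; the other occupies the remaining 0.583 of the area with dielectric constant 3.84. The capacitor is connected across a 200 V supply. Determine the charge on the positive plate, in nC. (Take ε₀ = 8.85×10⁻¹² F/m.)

A = π(1.65 cm)² = 8.55×10⁻⁴ m².
Side-by-side slabs ⇒ two capacitors in parallel, each spanning the full gap.
C₁ = κ₁ε₀A₁/d = 8.63 × 8.85×10⁻¹² × 3.57×10⁻⁴ / 5.12×10⁻³ = 5.32×10⁻¹² F.
C₂ = κ₂ε₀A₂/d = 3.84 × 8.85×10⁻¹² × 4.99×10⁻⁴ / 5.12×10⁻³ = 3.31×10⁻¹² F.
C = C₁ + C₂ = 8.63×10⁻¹² F.
Q = CV = 8.63×10⁻¹² × 200 = 1.73×10⁻⁹ C.

1.73 nC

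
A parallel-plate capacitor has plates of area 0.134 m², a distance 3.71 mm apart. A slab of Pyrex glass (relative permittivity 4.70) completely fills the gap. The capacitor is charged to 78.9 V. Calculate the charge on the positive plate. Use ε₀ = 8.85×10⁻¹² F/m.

C = κε₀A/d = 4.70 × 8.85×10⁻¹² × 0.134 / 3.71×10⁻³ = 1.50×10⁻⁹ F.
Q = CV = 1.50×10⁻⁹ × 78.9 = 1.19×10⁻⁷ C.

119 nC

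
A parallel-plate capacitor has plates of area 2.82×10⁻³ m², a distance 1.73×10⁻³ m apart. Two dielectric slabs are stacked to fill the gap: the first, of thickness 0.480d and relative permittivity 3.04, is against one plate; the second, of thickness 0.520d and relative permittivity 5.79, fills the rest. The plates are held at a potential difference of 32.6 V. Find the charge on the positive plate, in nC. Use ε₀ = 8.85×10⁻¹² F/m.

Stacked slabs ⇒ two capacitors in series, each with the full plate area.
C₁ = κ₁ε₀A/d₁ = 3.04 × 8.85×10⁻¹² × 2.82×10⁻³ / 8.30×10⁻⁴ = 9.14×10⁻¹¹ F.
C₂ = κ₂ε₀A/d₂ = 5.79 × 8.85×10⁻¹² × 2.82×10⁻³ / 9.00×10⁻⁴ = 1.61×10⁻¹⁰ F.
C = (1/C₁ + 1/C₂)⁻¹ = 5.82×10⁻¹¹ F.
Q = CV = 5.82×10⁻¹¹ × 32.6 = 1.90×10⁻⁹ C.

1.90 nC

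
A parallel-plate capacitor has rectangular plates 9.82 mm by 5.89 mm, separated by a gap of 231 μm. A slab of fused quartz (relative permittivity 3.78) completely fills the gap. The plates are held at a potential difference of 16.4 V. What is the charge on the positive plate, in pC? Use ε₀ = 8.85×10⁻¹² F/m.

Q ≈ 137 pC

A = 9.82 × 5.89 mm² = 5.78×10⁻⁵ m².
C = κε₀A/d = 3.78 × 8.85×10⁻¹² × 5.78×10⁻⁵ / 2.31×10⁻⁴ = 8.38×10⁻¹² F.
Q = CV = 8.38×10⁻¹² × 16.4 = 1.37×10⁻¹⁰ C.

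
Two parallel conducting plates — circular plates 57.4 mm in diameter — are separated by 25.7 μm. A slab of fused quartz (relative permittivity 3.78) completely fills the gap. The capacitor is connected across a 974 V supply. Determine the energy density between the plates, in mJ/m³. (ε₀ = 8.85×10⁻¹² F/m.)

E = V/d = 974 / 2.57×10⁻⁵ = 3.79×10⁷ V/m.
u = ½κε₀E² = ½ × 3.78 × 8.85×10⁻¹² × (3.79×10⁷)² = 2.40×10⁴ J/m³.

2.40×10⁷ mJ/m³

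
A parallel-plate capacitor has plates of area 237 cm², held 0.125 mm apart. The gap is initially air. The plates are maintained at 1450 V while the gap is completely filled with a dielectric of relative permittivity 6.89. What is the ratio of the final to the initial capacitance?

C₂/C₁ ≈ 6.89

C = κε₀A/d scales with κ, so C₂/C₁ = κ = 6.89.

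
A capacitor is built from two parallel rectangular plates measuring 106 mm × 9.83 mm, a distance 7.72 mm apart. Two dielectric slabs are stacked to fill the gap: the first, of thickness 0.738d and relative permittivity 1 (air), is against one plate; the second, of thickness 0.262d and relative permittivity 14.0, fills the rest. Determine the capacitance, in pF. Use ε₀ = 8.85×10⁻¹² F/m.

1.58 pF

A = 106 × 9.83 mm² = 1.04×10⁻³ m².
Stacked slabs ⇒ two capacitors in series, each with the full plate area.
C₁ = κ₁ε₀A/d₁ = 1.00 × 8.85×10⁻¹² × 1.04×10⁻³ / 5.70×10⁻³ = 1.62×10⁻¹² F.
C₂ = κ₂ε₀A/d₂ = 14.0 × 8.85×10⁻¹² × 1.04×10⁻³ / 2.02×10⁻³ = 6.38×10⁻¹¹ F.
C = (1/C₁ + 1/C₂)⁻¹ = 1.58×10⁻¹² F.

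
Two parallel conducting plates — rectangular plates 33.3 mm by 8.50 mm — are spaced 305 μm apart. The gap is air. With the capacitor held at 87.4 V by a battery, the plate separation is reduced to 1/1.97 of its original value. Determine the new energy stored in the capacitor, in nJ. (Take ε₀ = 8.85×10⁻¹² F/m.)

A = 33.3 × 8.50 mm² = 2.83×10⁻⁴ m².
Initially C₁ = ε₀A/d = 8.85×10⁻¹² × 2.83×10⁻⁴ / 3.05×10⁻⁴ = 8.21×10⁻¹² F.
U₁ = 3.14×10⁻⁸ J.
Battery connected ⇒ V is held fixed. C₂ = 1.97 C₁ and U = ½CV², so U₂/U₁ = C₂/C₁ = 1.97.
U₂ = 1.97 × 3.14×10⁻⁸ = 6.18×10⁻⁸ J.

U ≈ 61.8 nJ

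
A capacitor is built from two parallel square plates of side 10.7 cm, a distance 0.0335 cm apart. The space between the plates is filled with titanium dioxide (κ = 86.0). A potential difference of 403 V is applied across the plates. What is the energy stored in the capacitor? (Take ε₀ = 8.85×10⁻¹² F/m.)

2.11 mJ

A = (10.7 cm)² = 1.14×10⁻² m².
C = κε₀A/d = 86.0 × 8.85×10⁻¹² × 1.14×10⁻² / 3.35×10⁻⁴ = 2.60×10⁻⁸ F.
U = ½CV² = ½ × 2.60×10⁻⁸ × (403)² = 2.11×10⁻³ J.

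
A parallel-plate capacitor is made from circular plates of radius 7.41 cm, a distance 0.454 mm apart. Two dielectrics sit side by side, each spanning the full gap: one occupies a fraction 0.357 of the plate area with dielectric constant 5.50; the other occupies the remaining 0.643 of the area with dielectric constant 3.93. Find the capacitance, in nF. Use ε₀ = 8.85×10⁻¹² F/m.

A = π(7.41 cm)² = 1.72×10⁻² m².
Side-by-side slabs ⇒ two capacitors in parallel, each spanning the full gap.
C₁ = κ₁ε₀A₁/d = 5.50 × 8.85×10⁻¹² × 6.16×10⁻³ / 4.54×10⁻⁴ = 6.60×10⁻¹⁰ F.
C₂ = κ₂ε₀A₂/d = 3.93 × 8.85×10⁻¹² × 1.11×10⁻² / 4.54×10⁻⁴ = 8.50×10⁻¹⁰ F.
C = C₁ + C₂ = 1.51×10⁻⁹ F.

C ≈ 1.51 nF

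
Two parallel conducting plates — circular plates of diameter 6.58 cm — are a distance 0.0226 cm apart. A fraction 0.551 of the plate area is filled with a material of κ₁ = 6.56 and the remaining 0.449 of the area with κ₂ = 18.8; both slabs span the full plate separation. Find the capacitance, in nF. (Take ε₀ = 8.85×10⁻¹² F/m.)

1.61 nF

A = π(6.58/2 cm)² = 3.40×10⁻³ m².
Side-by-side slabs ⇒ two capacitors in parallel, each spanning the full gap.
C₁ = κ₁ε₀A₁/d = 6.56 × 8.85×10⁻¹² × 1.87×10⁻³ / 2.26×10⁻⁴ = 4.81×10⁻¹⁰ F.
C₂ = κ₂ε₀A₂/d = 18.8 × 8.85×10⁻¹² × 1.53×10⁻³ / 2.26×10⁻⁴ = 1.12×10⁻⁹ F.
C = C₁ + C₂ = 1.61×10⁻⁹ F.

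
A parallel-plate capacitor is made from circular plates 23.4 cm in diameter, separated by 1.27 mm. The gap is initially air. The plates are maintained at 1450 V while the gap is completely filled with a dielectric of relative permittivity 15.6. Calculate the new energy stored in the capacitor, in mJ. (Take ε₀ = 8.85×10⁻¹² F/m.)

4.91 mJ

A = π(23.4/2 cm)² = 4.30×10⁻² m².
Initially C₁ = ε₀A/d = 8.85×10⁻¹² × 4.30×10⁻² / 1.27×10⁻³ = 3.00×10⁻¹⁰ F.
U₁ = 3.15×10⁻⁴ J.
Battery connected ⇒ V is held fixed. C₂ = 15.6 C₁ and U = ½CV², so U₂/U₁ = C₂/C₁ = 15.6.
U₂ = 15.6 × 3.15×10⁻⁴ = 4.91×10⁻³ J.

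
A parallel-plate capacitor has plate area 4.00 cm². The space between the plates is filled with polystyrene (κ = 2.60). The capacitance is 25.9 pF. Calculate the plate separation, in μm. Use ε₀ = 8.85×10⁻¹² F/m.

A = 4.00 cm² = 4.00×10⁻⁴ m².
d = κε₀A/C = 2.60 × 8.85×10⁻¹² × 4.00×10⁻⁴ / 2.59×10⁻¹¹ = 3.55×10⁻⁴ m.

355 μm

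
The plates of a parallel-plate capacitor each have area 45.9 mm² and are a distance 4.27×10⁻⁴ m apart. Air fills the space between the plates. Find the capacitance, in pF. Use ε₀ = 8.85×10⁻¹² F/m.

C ≈ 0.951 pF

A = 45.9 mm² = 4.59×10⁻⁵ m².
C = ε₀A/d = 8.85×10⁻¹² × 4.59×10⁻⁵ / 4.27×10⁻⁴ = 9.51×10⁻¹³ F.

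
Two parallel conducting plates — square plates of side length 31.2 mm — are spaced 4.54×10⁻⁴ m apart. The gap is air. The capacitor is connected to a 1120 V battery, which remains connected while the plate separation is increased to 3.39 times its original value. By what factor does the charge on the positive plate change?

Q₂/Q₁ ≈ 0.295

Battery connected ⇒ V is held fixed.
C₂ = 0.295 C₁ and Q = CV, so Q₂/Q₁ = C₂/C₁ = 0.295.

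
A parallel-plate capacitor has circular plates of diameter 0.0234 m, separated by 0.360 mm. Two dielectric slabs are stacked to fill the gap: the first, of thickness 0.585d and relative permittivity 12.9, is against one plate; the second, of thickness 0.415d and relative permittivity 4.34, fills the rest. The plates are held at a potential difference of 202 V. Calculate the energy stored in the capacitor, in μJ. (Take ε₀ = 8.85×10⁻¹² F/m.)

U ≈ 1.53 μJ

A = π(0.0234/2 m)² = 4.30×10⁻⁴ m².
Stacked slabs ⇒ two capacitors in series, each with the full plate area.
C₁ = κ₁ε₀A/d₁ = 12.9 × 8.85×10⁻¹² × 4.30×10⁻⁴ / 2.11×10⁻⁴ = 2.33×10⁻¹⁰ F.
C₂ = κ₂ε₀A/d₂ = 4.34 × 8.85×10⁻¹² × 4.30×10⁻⁴ / 1.49×10⁻⁴ = 1.11×10⁻¹⁰ F.
C = (1/C₁ + 1/C₂)⁻¹ = 7.50×10⁻¹¹ F.
U = ½CV² = ½ × 7.50×10⁻¹¹ × (202)² = 1.53×10⁻⁶ J.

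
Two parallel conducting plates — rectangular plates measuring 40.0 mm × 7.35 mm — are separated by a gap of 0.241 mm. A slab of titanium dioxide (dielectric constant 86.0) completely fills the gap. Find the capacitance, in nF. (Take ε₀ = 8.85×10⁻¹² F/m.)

C ≈ 0.928 nF

A = 40.0 × 7.35 mm² = 2.94×10⁻⁴ m².
C = κε₀A/d = 86.0 × 8.85×10⁻¹² × 2.94×10⁻⁴ / 2.41×10⁻⁴ = 9.28×10⁻¹⁰ F.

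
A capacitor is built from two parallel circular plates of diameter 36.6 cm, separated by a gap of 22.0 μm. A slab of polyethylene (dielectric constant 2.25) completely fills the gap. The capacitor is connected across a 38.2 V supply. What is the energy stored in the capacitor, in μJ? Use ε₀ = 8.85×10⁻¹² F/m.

U ≈ 69.5 μJ

A = π(36.6/2 cm)² = 0.105 m².
C = κε₀A/d = 2.25 × 8.85×10⁻¹² × 0.105 / 2.20×10⁻⁵ = 9.52×10⁻⁸ F.
U = ½CV² = ½ × 9.52×10⁻⁸ × (38.2)² = 6.95×10⁻⁵ J.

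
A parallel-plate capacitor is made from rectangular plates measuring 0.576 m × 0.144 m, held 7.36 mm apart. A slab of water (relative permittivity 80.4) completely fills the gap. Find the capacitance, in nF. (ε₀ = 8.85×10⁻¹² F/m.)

C ≈ 8.02 nF

A = 0.576 × 0.144 m² = 8.29×10⁻² m².
C = κε₀A/d = 80.4 × 8.85×10⁻¹² × 8.29×10⁻² / 7.36×10⁻³ = 8.02×10⁻⁹ F.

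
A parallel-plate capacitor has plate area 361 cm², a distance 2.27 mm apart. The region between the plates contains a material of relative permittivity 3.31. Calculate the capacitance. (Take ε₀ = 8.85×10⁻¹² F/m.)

A = 361 cm² = 3.61×10⁻² m².
C = κε₀A/d = 3.31 × 8.85×10⁻¹² × 3.61×10⁻² / 2.27×10⁻³ = 4.66×10⁻¹⁰ F.

C ≈ 466 pF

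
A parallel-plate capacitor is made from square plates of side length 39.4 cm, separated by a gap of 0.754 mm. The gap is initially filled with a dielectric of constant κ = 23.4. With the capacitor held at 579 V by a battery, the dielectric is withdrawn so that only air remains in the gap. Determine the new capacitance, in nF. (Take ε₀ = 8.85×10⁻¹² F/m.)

C ≈ 1.82 nF

A = (39.4 cm)² = 0.155 m².
Initially C₁ = κε₀A/d = 23.4 × 8.85×10⁻¹² × 0.155 / 7.54×10⁻⁴ = 4.26×10⁻⁸ F.
C = κε₀A/d scales with κ, so C₂/C₁ = 1/κ = 1/23.4 = 0.0427.
C₂ = 0.0427 × 4.26×10⁻⁸ = 1.82×10⁻⁹ F.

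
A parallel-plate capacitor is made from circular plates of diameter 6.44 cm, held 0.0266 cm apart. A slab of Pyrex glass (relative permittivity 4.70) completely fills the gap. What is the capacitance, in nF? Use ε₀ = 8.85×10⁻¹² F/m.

A = π(6.44/2 cm)² = 3.26×10⁻³ m².
C = κε₀A/d = 4.70 × 8.85×10⁻¹² × 3.26×10⁻³ / 2.66×10⁻⁴ = 5.09×10⁻¹⁰ F.

C ≈ 0.509 nF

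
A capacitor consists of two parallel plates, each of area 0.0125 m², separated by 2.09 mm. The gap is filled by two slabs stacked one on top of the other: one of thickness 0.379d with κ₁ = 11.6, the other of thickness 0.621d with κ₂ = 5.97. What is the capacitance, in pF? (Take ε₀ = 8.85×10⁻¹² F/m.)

Stacked slabs ⇒ two capacitors in series, each with the full plate area.
C₁ = κ₁ε₀A/d₁ = 11.6 × 8.85×10⁻¹² × 1.25×10⁻² / 7.92×10⁻⁴ = 1.62×10⁻⁹ F.
C₂ = κ₂ε₀A/d₂ = 5.97 × 8.85×10⁻¹² × 1.25×10⁻² / 1.30×10⁻³ = 5.09×10⁻¹⁰ F.
C = (1/C₁ + 1/C₂)⁻¹ = 3.87×10⁻¹⁰ F.

C ≈ 387 pF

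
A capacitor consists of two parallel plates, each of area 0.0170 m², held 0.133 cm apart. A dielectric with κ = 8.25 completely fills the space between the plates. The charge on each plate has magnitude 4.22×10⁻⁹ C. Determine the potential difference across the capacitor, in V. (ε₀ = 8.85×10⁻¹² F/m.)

4.52 V

C = κε₀A/d = 8.25 × 8.85×10⁻¹² × 1.70×10⁻² / 1.33×10⁻³ = 9.33×10⁻¹⁰ F.
V = Q/C = 4.22×10⁻⁹ / 9.33×10⁻¹⁰ = 4.52 V.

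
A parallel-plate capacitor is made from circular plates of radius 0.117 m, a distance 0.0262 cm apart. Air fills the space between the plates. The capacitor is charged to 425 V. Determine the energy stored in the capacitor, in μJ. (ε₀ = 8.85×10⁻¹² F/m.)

A = π(0.117 m)² = 4.30×10⁻² m².
C = ε₀A/d = 8.85×10⁻¹² × 4.30×10⁻² / 2.62×10⁻⁴ = 1.45×10⁻⁹ F.
U = ½CV² = ½ × 1.45×10⁻⁹ × (425)² = 1.31×10⁻⁴ J.

131 μJ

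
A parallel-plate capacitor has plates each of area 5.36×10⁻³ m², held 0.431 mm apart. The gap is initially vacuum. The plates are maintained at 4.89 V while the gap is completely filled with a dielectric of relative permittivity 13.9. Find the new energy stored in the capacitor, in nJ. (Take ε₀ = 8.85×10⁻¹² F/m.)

18.3 nJ

Initially C₁ = ε₀A/d = 8.85×10⁻¹² × 5.36×10⁻³ / 4.31×10⁻⁴ = 1.10×10⁻¹⁰ F.
U₁ = 1.32×10⁻⁹ J.
Battery connected ⇒ V is held fixed. C₂ = 13.9 C₁ and U = ½CV², so U₂/U₁ = C₂/C₁ = 13.9.
U₂ = 13.9 × 1.32×10⁻⁹ = 1.83×10⁻⁸ J.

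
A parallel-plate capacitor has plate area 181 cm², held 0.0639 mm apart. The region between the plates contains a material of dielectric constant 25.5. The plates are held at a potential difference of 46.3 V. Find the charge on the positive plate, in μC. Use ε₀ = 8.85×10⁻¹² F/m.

A = 181 cm² = 1.81×10⁻² m².
C = κε₀A/d = 25.5 × 8.85×10⁻¹² × 1.81×10⁻² / 6.39×10⁻⁵ = 6.39×10⁻⁸ F.
Q = CV = 6.39×10⁻⁸ × 46.3 = 2.96×10⁻⁶ C.

Q ≈ 2.96 μC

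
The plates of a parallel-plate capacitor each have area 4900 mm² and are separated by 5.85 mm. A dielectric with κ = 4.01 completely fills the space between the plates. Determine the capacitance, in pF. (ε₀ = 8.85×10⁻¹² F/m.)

A = 4900 mm² = 4.90×10⁻³ m².
C = κε₀A/d = 4.01 × 8.85×10⁻¹² × 4.90×10⁻³ / 5.85×10⁻³ = 2.97×10⁻¹¹ F.

29.7 pF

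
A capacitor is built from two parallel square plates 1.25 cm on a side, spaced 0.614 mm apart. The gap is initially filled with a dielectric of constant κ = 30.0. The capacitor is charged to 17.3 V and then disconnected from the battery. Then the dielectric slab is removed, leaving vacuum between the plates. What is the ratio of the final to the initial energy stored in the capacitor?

Isolated ⇒ Q is held fixed.
C₂ = 0.0333 C₁ and U = Q²/(2C), so U₂/U₁ = C₁/C₂ = 30.0.

30.0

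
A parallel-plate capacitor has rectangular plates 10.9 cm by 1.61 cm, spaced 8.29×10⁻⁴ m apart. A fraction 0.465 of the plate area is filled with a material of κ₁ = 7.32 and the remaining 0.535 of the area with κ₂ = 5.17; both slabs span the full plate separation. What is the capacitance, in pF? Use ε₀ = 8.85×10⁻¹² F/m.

A = 10.9 × 1.61 cm² = 1.75×10⁻³ m².
Side-by-side slabs ⇒ two capacitors in parallel, each spanning the full gap.
C₁ = κ₁ε₀A₁/d = 7.32 × 8.85×10⁻¹² × 8.16×10⁻⁴ / 8.29×10⁻⁴ = 6.38×10⁻¹¹ F.
C₂ = κ₂ε₀A₂/d = 5.17 × 8.85×10⁻¹² × 9.39×10⁻⁴ / 8.29×10⁻⁴ = 5.18×10⁻¹¹ F.
C = C₁ + C₂ = 1.16×10⁻¹⁰ F.

C ≈ 116 pF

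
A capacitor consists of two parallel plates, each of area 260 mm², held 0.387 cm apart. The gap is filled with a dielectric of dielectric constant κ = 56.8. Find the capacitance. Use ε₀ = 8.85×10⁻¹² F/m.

33.8 pF

A = 260 mm² = 2.60×10⁻⁴ m².
C = κε₀A/d = 56.8 × 8.85×10⁻¹² × 2.60×10⁻⁴ / 3.87×10⁻³ = 3.38×10⁻¹¹ F.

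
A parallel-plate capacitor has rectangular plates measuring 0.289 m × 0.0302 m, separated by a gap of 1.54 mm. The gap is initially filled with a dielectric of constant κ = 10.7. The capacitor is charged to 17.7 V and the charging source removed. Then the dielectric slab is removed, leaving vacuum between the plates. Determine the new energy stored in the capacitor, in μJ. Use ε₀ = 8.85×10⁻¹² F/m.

A = 0.289 × 0.0302 m² = 8.73×10⁻³ m².
Initially C₁ = κε₀A/d = 10.7 × 8.85×10⁻¹² × 8.73×10⁻³ / 1.54×10⁻³ = 5.37×10⁻¹⁰ F.
U₁ = 8.41×10⁻⁸ J.
Isolated ⇒ Q is held fixed. C₂ = 0.0935 C₁ and U = Q²/(2C), so U₂/U₁ = C₁/C₂ = 10.7.
U₂ = 10.7 × 8.41×10⁻⁸ = 9.00×10⁻⁷ J.

0.900 μJ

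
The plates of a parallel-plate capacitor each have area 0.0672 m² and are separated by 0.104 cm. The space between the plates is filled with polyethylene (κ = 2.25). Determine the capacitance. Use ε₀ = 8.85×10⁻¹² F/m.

C = κε₀A/d = 2.25 × 8.85×10⁻¹² × 6.72×10⁻² / 1.04×10⁻³ = 1.29×10⁻⁹ F.

1.29 nF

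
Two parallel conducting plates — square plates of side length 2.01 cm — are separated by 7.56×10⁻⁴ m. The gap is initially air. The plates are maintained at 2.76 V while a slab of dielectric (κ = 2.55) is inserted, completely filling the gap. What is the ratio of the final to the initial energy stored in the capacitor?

U₂/U₁ ≈ 2.55

Battery connected ⇒ V is held fixed.
C₂ = 2.55 C₁ and U = ½CV², so U₂/U₁ = C₂/C₁ = 2.55.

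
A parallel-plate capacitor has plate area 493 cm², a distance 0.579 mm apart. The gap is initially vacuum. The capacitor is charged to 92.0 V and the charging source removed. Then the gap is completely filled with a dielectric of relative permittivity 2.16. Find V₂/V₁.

0.463

Isolated ⇒ Q is held fixed.
C₂ = 2.16 C₁ and V = Q/C, so V₂/V₁ = C₁/C₂ = 0.463.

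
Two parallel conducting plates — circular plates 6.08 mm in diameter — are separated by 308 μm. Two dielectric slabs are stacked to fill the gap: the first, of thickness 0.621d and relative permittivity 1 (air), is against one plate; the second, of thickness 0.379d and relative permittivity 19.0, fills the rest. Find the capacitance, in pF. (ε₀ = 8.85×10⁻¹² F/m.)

C ≈ 1.30 pF

A = π(6.08/2 mm)² = 2.90×10⁻⁵ m².
Stacked slabs ⇒ two capacitors in series, each with the full plate area.
C₁ = κ₁ε₀A/d₁ = 1.00 × 8.85×10⁻¹² × 2.90×10⁻⁵ / 1.91×10⁻⁴ = 1.34×10⁻¹² F.
C₂ = κ₂ε₀A/d₂ = 19.0 × 8.85×10⁻¹² × 2.90×10⁻⁵ / 1.17×10⁻⁴ = 4.18×10⁻¹¹ F.
C = (1/C₁ + 1/C₂)⁻¹ = 1.30×10⁻¹² F.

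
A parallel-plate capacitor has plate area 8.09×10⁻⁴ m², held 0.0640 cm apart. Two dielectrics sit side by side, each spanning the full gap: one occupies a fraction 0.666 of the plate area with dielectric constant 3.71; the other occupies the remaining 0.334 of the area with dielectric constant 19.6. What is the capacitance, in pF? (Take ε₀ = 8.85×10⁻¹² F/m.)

101 pF

Side-by-side slabs ⇒ two capacitors in parallel, each spanning the full gap.
C₁ = κ₁ε₀A₁/d = 3.71 × 8.85×10⁻¹² × 5.39×10⁻⁴ / 6.40×10⁻⁴ = 2.76×10⁻¹¹ F.
C₂ = κ₂ε₀A₂/d = 19.6 × 8.85×10⁻¹² × 2.70×10⁻⁴ / 6.40×10⁻⁴ = 7.32×10⁻¹¹ F.
C = C₁ + C₂ = 1.01×10⁻¹⁰ F.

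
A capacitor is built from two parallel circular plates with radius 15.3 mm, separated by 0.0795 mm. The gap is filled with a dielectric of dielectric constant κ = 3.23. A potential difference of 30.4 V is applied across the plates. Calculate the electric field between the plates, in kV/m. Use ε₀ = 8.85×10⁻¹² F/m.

E ≈ 382 kV/m

E = V/d = 30.4 / 7.95×10⁻⁵ = 3.82×10⁵ V/m.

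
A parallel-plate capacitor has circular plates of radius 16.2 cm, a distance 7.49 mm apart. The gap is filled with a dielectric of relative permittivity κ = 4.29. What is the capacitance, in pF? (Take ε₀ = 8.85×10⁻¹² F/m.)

418 pF

A = π(16.2 cm)² = 8.24×10⁻² m².
C = κε₀A/d = 4.29 × 8.85×10⁻¹² × 8.24×10⁻² / 7.49×10⁻³ = 4.18×10⁻¹⁰ F.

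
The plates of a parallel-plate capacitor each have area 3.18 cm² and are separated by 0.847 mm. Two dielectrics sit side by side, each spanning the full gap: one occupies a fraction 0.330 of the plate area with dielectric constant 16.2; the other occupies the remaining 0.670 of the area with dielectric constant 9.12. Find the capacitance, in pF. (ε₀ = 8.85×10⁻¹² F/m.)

A = 3.18 cm² = 3.18×10⁻⁴ m².
Side-by-side slabs ⇒ two capacitors in parallel, each spanning the full gap.
C₁ = κ₁ε₀A₁/d = 16.2 × 8.85×10⁻¹² × 1.05×10⁻⁴ / 8.47×10⁻⁴ = 1.78×10⁻¹¹ F.
C₂ = κ₂ε₀A₂/d = 9.12 × 8.85×10⁻¹² × 2.13×10⁻⁴ / 8.47×10⁻⁴ = 2.03×10⁻¹¹ F.
C = C₁ + C₂ = 3.81×10⁻¹¹ F.

38.1 pF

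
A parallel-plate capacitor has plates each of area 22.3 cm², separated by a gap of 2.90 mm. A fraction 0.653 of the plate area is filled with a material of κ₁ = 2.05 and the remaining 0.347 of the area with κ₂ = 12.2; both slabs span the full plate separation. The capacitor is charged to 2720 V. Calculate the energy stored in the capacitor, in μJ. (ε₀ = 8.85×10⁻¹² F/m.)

U ≈ 140 μJ

A = 22.3 cm² = 2.23×10⁻³ m².
Side-by-side slabs ⇒ two capacitors in parallel, each spanning the full gap.
C₁ = κ₁ε₀A₁/d = 2.05 × 8.85×10⁻¹² × 1.46×10⁻³ / 2.90×10⁻³ = 9.11×10⁻¹² F.
C₂ = κ₂ε₀A₂/d = 12.2 × 8.85×10⁻¹² × 7.74×10⁻⁴ / 2.90×10⁻³ = 2.88×10⁻¹¹ F.
C = C₁ + C₂ = 3.79×10⁻¹¹ F.
U = ½CV² = ½ × 3.79×10⁻¹¹ × (2720)² = 1.40×10⁻⁴ J.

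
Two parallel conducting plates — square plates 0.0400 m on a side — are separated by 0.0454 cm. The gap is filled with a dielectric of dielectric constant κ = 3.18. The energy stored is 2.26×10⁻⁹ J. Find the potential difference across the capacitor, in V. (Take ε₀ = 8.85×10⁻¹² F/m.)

6.75 V

A = (0.0400 m)² = 1.60×10⁻³ m².
C = κε₀A/d = 3.18 × 8.85×10⁻¹² × 1.60×10⁻³ / 4.54×10⁻⁴ = 9.92×10⁻¹¹ F.
V = √(2U/C) = √(2 × 2.26×10⁻⁹ / 9.92×10⁻¹¹) = 6.75 V.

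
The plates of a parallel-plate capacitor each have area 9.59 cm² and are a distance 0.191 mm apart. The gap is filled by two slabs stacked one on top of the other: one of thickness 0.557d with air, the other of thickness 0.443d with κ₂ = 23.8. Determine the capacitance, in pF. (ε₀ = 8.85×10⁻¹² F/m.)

A = 9.59 cm² = 9.59×10⁻⁴ m².
Stacked slabs ⇒ two capacitors in series, each with the full plate area.
C₁ = κ₁ε₀A/d₁ = 1.00 × 8.85×10⁻¹² × 9.59×10⁻⁴ / 1.06×10⁻⁴ = 7.98×10⁻¹¹ F.
C₂ = κ₂ε₀A/d₂ = 23.8 × 8.85×10⁻¹² × 9.59×10⁻⁴ / 8.46×10⁻⁵ = 2.39×10⁻⁹ F.
C = (1/C₁ + 1/C₂)⁻¹ = 7.72×10⁻¹¹ F.

C ≈ 77.2 pF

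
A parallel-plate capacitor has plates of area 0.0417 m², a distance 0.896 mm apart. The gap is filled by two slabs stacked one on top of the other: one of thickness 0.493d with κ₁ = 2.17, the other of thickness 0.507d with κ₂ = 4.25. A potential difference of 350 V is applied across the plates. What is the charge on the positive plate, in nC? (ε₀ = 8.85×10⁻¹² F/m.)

Stacked slabs ⇒ two capacitors in series, each with the full plate area.
C₁ = κ₁ε₀A/d₁ = 2.17 × 8.85×10⁻¹² × 4.17×10⁻² / 4.42×10⁻⁴ = 1.81×10⁻⁹ F.
C₂ = κ₂ε₀A/d₂ = 4.25 × 8.85×10⁻¹² × 4.17×10⁻² / 4.54×10⁻⁴ = 3.45×10⁻⁹ F.
C = (1/C₁ + 1/C₂)⁻¹ = 1.19×10⁻⁹ F.
Q = CV = 1.19×10⁻⁹ × 350 = 4.16×10⁻⁷ C.

416 nC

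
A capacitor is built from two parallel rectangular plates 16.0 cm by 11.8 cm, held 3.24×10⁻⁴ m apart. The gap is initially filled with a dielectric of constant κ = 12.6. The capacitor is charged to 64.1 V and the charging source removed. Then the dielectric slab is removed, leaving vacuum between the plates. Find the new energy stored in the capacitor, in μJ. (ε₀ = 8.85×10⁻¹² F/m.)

A = 16.0 × 11.8 cm² = 1.89×10⁻² m².
Initially C₁ = κε₀A/d = 12.6 × 8.85×10⁻¹² × 1.89×10⁻² / 3.24×10⁻⁴ = 6.50×10⁻⁹ F.
U₁ = 1.33×10⁻⁵ J.
Isolated ⇒ Q is held fixed. C₂ = 0.0794 C₁ and U = Q²/(2C), so U₂/U₁ = C₁/C₂ = 12.6.
U₂ = 12.6 × 1.33×10⁻⁵ = 1.68×10⁻⁴ J.

U ≈ 168 μJ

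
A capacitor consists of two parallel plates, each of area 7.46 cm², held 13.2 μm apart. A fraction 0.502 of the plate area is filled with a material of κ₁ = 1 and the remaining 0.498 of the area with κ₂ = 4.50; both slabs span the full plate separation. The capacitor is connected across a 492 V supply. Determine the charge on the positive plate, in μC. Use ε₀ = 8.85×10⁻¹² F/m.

A = 7.46 cm² = 7.46×10⁻⁴ m².
Side-by-side slabs ⇒ two capacitors in parallel, each spanning the full gap.
C₁ = κ₁ε₀A₁/d = 1.00 × 8.85×10⁻¹² × 3.74×10⁻⁴ / 1.32×10⁻⁵ = 2.51×10⁻¹⁰ F.
C₂ = κ₂ε₀A₂/d = 4.50 × 8.85×10⁻¹² × 3.72×10⁻⁴ / 1.32×10⁻⁵ = 1.12×10⁻⁹ F.
C = C₁ + C₂ = 1.37×10⁻⁹ F.
Q = CV = 1.37×10⁻⁹ × 492 = 6.75×10⁻⁷ C.

Q ≈ 0.675 μC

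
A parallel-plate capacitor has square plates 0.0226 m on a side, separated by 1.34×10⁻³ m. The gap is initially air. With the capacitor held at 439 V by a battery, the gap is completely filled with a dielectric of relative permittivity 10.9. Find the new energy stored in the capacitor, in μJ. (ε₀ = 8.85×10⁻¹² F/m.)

U ≈ 3.54 μJ

A = (0.0226 m)² = 5.11×10⁻⁴ m².
Initially C₁ = ε₀A/d = 8.85×10⁻¹² × 5.11×10⁻⁴ / 1.34×10⁻³ = 3.37×10⁻¹² F.
U₁ = 3.25×10⁻⁷ J.
Battery connected ⇒ V is held fixed. C₂ = 10.9 C₁ and U = ½CV², so U₂/U₁ = C₂/C₁ = 10.9.
U₂ = 10.9 × 3.25×10⁻⁷ = 3.54×10⁻⁶ J.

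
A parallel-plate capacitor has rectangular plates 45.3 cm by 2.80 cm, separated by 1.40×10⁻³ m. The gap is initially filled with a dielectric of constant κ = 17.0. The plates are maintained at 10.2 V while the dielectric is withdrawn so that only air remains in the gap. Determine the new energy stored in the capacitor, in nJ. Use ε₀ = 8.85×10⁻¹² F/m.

U ≈ 4.17 nJ

A = 45.3 × 2.80 cm² = 1.27×10⁻² m².
Initially C₁ = κε₀A/d = 17.0 × 8.85×10⁻¹² × 1.27×10⁻² / 1.40×10⁻³ = 1.36×10⁻⁹ F.
U₁ = 7.09×10⁻⁸ J.
Battery connected ⇒ V is held fixed. C₂ = 0.0588 C₁ and U = ½CV², so U₂/U₁ = C₂/C₁ = 0.0588.
U₂ = 0.0588 × 7.09×10⁻⁸ = 4.17×10⁻⁹ J.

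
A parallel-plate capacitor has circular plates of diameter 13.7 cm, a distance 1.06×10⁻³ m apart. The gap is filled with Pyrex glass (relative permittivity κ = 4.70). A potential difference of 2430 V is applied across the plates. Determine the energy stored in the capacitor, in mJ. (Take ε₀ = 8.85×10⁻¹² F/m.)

A = π(13.7/2 cm)² = 1.47×10⁻² m².
C = κε₀A/d = 4.70 × 8.85×10⁻¹² × 1.47×10⁻² / 1.06×10⁻³ = 5.78×10⁻¹⁰ F.
U = ½CV² = ½ × 5.78×10⁻¹⁰ × (2430)² = 1.71×10⁻³ J.

1.71 mJ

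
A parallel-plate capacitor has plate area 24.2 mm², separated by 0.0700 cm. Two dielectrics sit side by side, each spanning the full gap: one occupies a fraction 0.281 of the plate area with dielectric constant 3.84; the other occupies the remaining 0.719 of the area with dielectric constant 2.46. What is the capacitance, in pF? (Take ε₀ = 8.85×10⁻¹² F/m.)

0.871 pF

A = 24.2 mm² = 2.42×10⁻⁵ m².
Side-by-side slabs ⇒ two capacitors in parallel, each spanning the full gap.
C₁ = κ₁ε₀A₁/d = 3.84 × 8.85×10⁻¹² × 6.80×10⁻⁶ / 7.00×10⁻⁴ = 3.30×10⁻¹³ F.
C₂ = κ₂ε₀A₂/d = 2.46 × 8.85×10⁻¹² × 1.74×10⁻⁵ / 7.00×10⁻⁴ = 5.41×10⁻¹³ F.
C = C₁ + C₂ = 8.71×10⁻¹³ F.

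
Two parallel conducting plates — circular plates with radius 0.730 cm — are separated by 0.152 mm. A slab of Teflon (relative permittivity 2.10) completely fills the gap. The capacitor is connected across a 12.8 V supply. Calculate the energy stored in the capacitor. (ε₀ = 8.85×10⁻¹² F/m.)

1.68 nJ

A = π(0.730 cm)² = 1.67×10⁻⁴ m².
C = κε₀A/d = 2.10 × 8.85×10⁻¹² × 1.67×10⁻⁴ / 1.52×10⁻⁴ = 2.05×10⁻¹¹ F.
U = ½CV² = ½ × 2.05×10⁻¹¹ × (12.8)² = 1.68×10⁻⁹ J.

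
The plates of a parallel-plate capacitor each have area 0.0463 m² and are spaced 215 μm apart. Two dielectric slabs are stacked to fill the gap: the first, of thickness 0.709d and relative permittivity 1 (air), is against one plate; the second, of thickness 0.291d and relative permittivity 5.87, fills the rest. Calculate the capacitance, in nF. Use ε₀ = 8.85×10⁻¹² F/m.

Stacked slabs ⇒ two capacitors in series, each with the full plate area.
C₁ = κ₁ε₀A/d₁ = 1.00 × 8.85×10⁻¹² × 4.63×10⁻² / 1.52×10⁻⁴ = 2.69×10⁻⁹ F.
C₂ = κ₂ε₀A/d₂ = 5.87 × 8.85×10⁻¹² × 4.63×10⁻² / 6.26×10⁻⁵ = 3.84×10⁻⁸ F.
C = (1/C₁ + 1/C₂)⁻¹ = 2.51×10⁻⁹ F.

C ≈ 2.51 nF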